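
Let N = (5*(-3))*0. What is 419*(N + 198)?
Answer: 82962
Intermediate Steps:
N = 0 (N = -15*0 = 0)
419*(N + 198) = 419*(0 + 198) = 419*198 = 82962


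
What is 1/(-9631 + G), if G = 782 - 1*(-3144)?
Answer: -1/5705 ≈ -0.00017528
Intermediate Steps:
G = 3926 (G = 782 + 3144 = 3926)
1/(-9631 + G) = 1/(-9631 + 3926) = 1/(-5705) = -1/5705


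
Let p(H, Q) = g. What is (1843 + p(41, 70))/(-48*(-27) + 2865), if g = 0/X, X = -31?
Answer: 97/219 ≈ 0.44292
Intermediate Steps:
g = 0 (g = 0/(-31) = 0*(-1/31) = 0)
p(H, Q) = 0
(1843 + p(41, 70))/(-48*(-27) + 2865) = (1843 + 0)/(-48*(-27) + 2865) = 1843/(1296 + 2865) = 1843/4161 = 1843*(1/4161) = 97/219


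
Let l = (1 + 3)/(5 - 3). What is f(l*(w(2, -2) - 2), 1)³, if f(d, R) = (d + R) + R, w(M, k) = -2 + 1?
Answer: -64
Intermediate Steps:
w(M, k) = -1
l = 2 (l = 4/2 = 4*(½) = 2)
f(d, R) = d + 2*R (f(d, R) = (R + d) + R = d + 2*R)
f(l*(w(2, -2) - 2), 1)³ = (2*(-1 - 2) + 2*1)³ = (2*(-3) + 2)³ = (-6 + 2)³ = (-4)³ = -64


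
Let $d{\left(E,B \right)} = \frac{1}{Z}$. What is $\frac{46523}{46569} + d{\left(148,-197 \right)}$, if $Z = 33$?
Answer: $\frac{527276}{512259} \approx 1.0293$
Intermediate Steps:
$d{\left(E,B \right)} = \frac{1}{33}$
$\frac{46523}{46569} + d{\left(148,-197 \right)} = \frac{46523}{46569} + \frac{1}{33} = \frac{527276}{512259}$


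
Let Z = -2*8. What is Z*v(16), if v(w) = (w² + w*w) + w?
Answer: -8448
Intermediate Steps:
v(w) = w + 2*w² (v(w) = (w² + w²) + w = 2*w² + w = w + 2*w²)
Z = -16
Z*v(16) = -256*(1 + 2*16) = -256*(1 + 32) = -256*33 = -16*528 = -8448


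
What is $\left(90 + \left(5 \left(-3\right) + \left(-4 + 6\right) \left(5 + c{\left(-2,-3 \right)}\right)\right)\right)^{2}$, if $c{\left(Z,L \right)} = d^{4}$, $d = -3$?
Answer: $61009$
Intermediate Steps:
$c{\left(Z,L \right)} = 81$ ($c{\left(Z,L \right)} = \left(-3\right)^{4} = 81$)
$\left(90 + \left(5 \left(-3\right) + \left(-4 + 6\right) \left(5 + c{\left(-2,-3 \right)}\right)\right)\right)^{2} = \left(90 + \left(5 \left(-3\right) + \left(-4 + 6\right) \left(5 + 81\right)\right)\right)^{2} = \left(90 + \left(-15 + 2 \cdot 86\right)\right)^{2} = \left(90 + \left(-15 + 172\right)\right)^{2} = \left(90 + 157\right)^{2} = 247^{2} = 61009$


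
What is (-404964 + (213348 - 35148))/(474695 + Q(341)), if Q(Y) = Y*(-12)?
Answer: -226764/470603 ≈ -0.48186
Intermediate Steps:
Q(Y) = -12*Y
(-404964 + (213348 - 35148))/(474695 + Q(341)) = (-404964 + (213348 - 35148))/(474695 - 12*341) = (-404964 + 178200)/(474695 - 4092) = -226764/470603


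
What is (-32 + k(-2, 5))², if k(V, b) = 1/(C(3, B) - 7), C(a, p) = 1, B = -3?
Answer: 37249/36 ≈ 1034.7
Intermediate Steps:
k(V, b) = -⅙ (k(V, b) = 1/(1 - 7) = 1/(-6) = -⅙)
(-32 + k(-2, 5))² = (-32 - ⅙)² = (-193/6)² = 37249/36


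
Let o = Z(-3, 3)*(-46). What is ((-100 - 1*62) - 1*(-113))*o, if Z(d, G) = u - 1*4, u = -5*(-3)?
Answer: 24794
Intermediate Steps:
u = 15
Z(d, G) = 11 (Z(d, G) = 15 - 1*4 = 15 - 4 = 11)
o = -506 (o = 11*(-46) = -506)
((-100 - 1*62) - 1*(-113))*o = ((-100 - 1*62) - 1*(-113))*(-506) = ((-100 - 62) + 113)*(-506) = (-162 + 113)*(-506) = -49*(-506) = 24794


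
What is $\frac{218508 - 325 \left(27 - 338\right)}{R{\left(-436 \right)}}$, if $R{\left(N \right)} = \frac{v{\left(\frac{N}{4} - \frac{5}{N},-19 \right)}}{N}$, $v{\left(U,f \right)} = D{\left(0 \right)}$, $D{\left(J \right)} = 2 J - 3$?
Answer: $\frac{139338188}{3} \approx 4.6446 \cdot 10^{7}$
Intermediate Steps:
$D{\left(J \right)} = -3 + 2 J$
$v{\left(U,f \right)} = -3$ ($v{\left(U,f \right)} = -3 + 2 \cdot 0 = -3 + 0 = -3$)
$R{\left(N \right)} = - \frac{3}{N}$
$\frac{218508 - 325 \left(27 - 338\right)}{R{\left(-436 \right)}} = \frac{218508 - 325 \left(27 - 338\right)}{\left(-3\right) \frac{1}{-436}} = \frac{218508 - 325 \left(-311\right)}{\left(-3\right) \left(- \frac{1}{436}\right)} = \frac{218508 - -101075}{\frac{3}{436}} = \left(218508 + 101075\right) \frac{436}{3} = 319583 \cdot \frac{436}{3} = \frac{139338188}{3}$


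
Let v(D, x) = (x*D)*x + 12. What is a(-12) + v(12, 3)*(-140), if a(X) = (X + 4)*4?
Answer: -16832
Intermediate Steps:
a(X) = 16 + 4*X (a(X) = (4 + X)*4 = 16 + 4*X)
v(D, x) = 12 + D*x**2 (v(D, x) = (D*x)*x + 12 = D*x**2 + 12 = 12 + D*x**2)
a(-12) + v(12, 3)*(-140) = (16 + 4*(-12)) + (12 + 12*3**2)*(-140) = (16 - 48) + (12 + 12*9)*(-140) = -32 + (12 + 108)*(-140) = -32 + 120*(-140) = -32 - 16800 = -16832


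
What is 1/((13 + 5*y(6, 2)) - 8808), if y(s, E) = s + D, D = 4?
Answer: -1/8745 ≈ -0.00011435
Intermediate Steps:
y(s, E) = 4 + s (y(s, E) = s + 4 = 4 + s)
1/((13 + 5*y(6, 2)) - 8808) = 1/((13 + 5*(4 + 6)) - 8808) = 1/((13 + 5*10) - 8808) = 1/((13 + 50) - 8808) = 1/(63 - 8808) = 1/(-8745) = -1/8745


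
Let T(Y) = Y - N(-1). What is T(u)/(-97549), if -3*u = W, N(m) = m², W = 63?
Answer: 22/97549 ≈ 0.00022553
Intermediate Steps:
u = -21 (u = -⅓*63 = -21)
T(Y) = -1 + Y (T(Y) = Y - 1*(-1)² = Y - 1*1 = Y - 1 = -1 + Y)
T(u)/(-97549) = (-1 - 21)/(-97549) = -22*(-1/97549) = 22/97549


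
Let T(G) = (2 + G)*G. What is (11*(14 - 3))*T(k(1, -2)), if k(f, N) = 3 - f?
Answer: 968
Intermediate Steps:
T(G) = G*(2 + G)
(11*(14 - 3))*T(k(1, -2)) = (11*(14 - 3))*((3 - 1*1)*(2 + (3 - 1*1))) = (11*11)*((3 - 1)*(2 + (3 - 1))) = 121*(2*(2 + 2)) = 121*(2*4) = 121*8 = 968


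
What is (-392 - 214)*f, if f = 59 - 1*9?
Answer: -30300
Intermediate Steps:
f = 50 (f = 59 - 9 = 50)
(-392 - 214)*f = (-392 - 214)*50 = -606*50 = -30300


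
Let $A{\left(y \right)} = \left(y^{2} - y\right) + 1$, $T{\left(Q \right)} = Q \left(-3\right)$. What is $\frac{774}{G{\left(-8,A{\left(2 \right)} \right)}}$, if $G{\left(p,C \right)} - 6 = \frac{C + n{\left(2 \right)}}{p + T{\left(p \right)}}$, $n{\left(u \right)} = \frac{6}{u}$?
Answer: $\frac{2064}{17} \approx 121.41$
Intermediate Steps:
$T{\left(Q \right)} = - 3 Q$
$A{\left(y \right)} = 1 + y^{2} - y$
$G{\left(p,C \right)} = 6 - \frac{3 + C}{2 p}$ ($G{\left(p,C \right)} = 6 + \frac{C + \frac{6}{2}}{p - 3 p} = 6 + \frac{C + 6 \cdot \frac{1}{2}}{\left(-2\right) p} = 6 + \left(C + 3\right) \left(- \frac{1}{2 p}\right) = 6 + \left(3 + C\right) \left(- \frac{1}{2 p}\right) = 6 - \frac{3 + C}{2 p}$)
$\frac{774}{G{\left(-8,A{\left(2 \right)} \right)}} = \frac{774}{\frac{1}{2} \frac{1}{-8} \left(-3 - \left(1 + 2^{2} - 2\right) + 12 \left(-8\right)\right)} = \frac{774}{\frac{1}{2} \left(- \frac{1}{8}\right) \left(-3 - \left(1 + 4 - 2\right) - 96\right)} = \frac{774}{\frac{1}{2} \left(- \frac{1}{8}\right) \left(-3 - 3 - 96\right)} = \frac{774}{\frac{1}{2} \left(- \frac{1}{8}\right) \left(-102\right)} = \frac{774}{\frac{51}{8}} = 774 \cdot \frac{8}{51} = \frac{2064}{17}$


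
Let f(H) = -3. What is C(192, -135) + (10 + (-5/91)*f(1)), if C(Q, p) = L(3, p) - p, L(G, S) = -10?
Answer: 12300/91 ≈ 135.16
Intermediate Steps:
C(Q, p) = -10 - p
C(192, -135) + (10 + (-5/91)*f(1)) = (-10 - 1*(-135)) + (10 - 5/91*(-3)) = (-10 + 135) + (10 - 5*1/91*(-3)) = 125 + (10 - 5/91*(-3)) = 125 + (10 + 15/91) = 125 + 925/91 = 12300/91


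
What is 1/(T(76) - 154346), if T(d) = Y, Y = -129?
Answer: -1/154475 ≈ -6.4735e-6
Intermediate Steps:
T(d) = -129
1/(T(76) - 154346) = 1/(-129 - 154346) = 1/(-154475) = -1/154475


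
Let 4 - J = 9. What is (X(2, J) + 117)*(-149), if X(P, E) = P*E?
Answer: -15943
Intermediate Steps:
J = -5 (J = 4 - 1*9 = 4 - 9 = -5)
X(P, E) = E*P
(X(2, J) + 117)*(-149) = (-5*2 + 117)*(-149) = (-10 + 117)*(-149) = 107*(-149) = -15943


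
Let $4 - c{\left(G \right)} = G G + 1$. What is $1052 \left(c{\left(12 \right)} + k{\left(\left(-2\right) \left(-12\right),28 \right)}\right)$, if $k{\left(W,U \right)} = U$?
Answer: $-118876$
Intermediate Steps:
$c{\left(G \right)} = 3 - G^{2}$ ($c{\left(G \right)} = 4 - \left(G G + 1\right) = 4 - \left(G^{2} + 1\right) = 4 - \left(1 + G^{2}\right) = 3 - G^{2}$)
$1052 \left(c{\left(12 \right)} + k{\left(\left(-2\right) \left(-12\right),28 \right)}\right) = 1052 \left(\left(3 - 12^{2}\right) + 28\right) = 1052 \left(\left(3 - 144\right) + 28\right) = 1052 \left(-141 + 28\right) = 1052 \left(-113\right) = -118876$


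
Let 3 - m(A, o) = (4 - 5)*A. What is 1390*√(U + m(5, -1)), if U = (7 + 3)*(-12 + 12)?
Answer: 2780*√2 ≈ 3931.5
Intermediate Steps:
m(A, o) = 3 + A (m(A, o) = 3 - (4 - 5)*A = 3 - (-1)*A = 3 + A)
U = 0 (U = 10*0 = 0)
1390*√(U + m(5, -1)) = 1390*√(0 + (3 + 5)) = 1390*√(0 + 8) = 1390*√8 = 1390*(2*√2) = 2780*√2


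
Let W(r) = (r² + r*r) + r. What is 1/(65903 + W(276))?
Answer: 1/218531 ≈ 4.5760e-6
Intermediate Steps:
W(r) = r + 2*r² (W(r) = (r² + r²) + r = 2*r² + r = r + 2*r²)
1/(65903 + W(276)) = 1/(65903 + 276*(1 + 2*276)) = 1/(65903 + 276*(1 + 552)) = 1/(65903 + 276*553) = 1/(65903 + 152628) = 1/218531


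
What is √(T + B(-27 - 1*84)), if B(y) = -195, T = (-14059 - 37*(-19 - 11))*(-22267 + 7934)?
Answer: √185597822 ≈ 13623.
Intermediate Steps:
T = 185598017 (T = (-14059 - 37*(-30))*(-14333) = (-14059 + 1110)*(-14333) = -12949*(-14333) = 185598017)
√(T + B(-27 - 1*84)) = √(185598017 - 195) = √185597822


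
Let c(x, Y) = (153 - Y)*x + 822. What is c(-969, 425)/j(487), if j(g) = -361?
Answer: -264390/361 ≈ -732.38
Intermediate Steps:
c(x, Y) = 822 + x*(153 - Y) (c(x, Y) = x*(153 - Y) + 822 = 822 + x*(153 - Y))
c(-969, 425)/j(487) = (822 + 153*(-969) - 1*425*(-969))/(-361) = (822 - 148257 + 411825)*(-1/361) = 264390*(-1/361) = -264390/361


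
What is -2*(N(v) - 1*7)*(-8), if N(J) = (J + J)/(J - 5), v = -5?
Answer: -96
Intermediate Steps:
N(J) = 2*J/(-5 + J) (N(J) = (2*J)/(-5 + J) = 2*J/(-5 + J))
-2*(N(v) - 1*7)*(-8) = -2*(2*(-5)/(-5 - 5) - 1*7)*(-8) = -2*(2*(-5)/(-10) - 7)*(-8) = -2*(2*(-5)*(-⅒) - 7)*(-8) = -2*(1 - 7)*(-8) = -(-12)*(-8) = -2*48 = -96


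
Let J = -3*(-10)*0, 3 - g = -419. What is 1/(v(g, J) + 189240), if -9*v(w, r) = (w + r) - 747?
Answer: 9/1703485 ≈ 5.2833e-6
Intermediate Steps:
g = 422 (g = 3 - 1*(-419) = 3 + 419 = 422)
J = 0 (J = 30*0 = 0)
v(w, r) = 83 - r/9 - w/9 (v(w, r) = -((w + r) - 747)/9 = -((r + w) - 747)/9 = -(-747 + r + w)/9 = 83 - r/9 - w/9)
1/(v(g, J) + 189240) = 1/((83 - ⅑*0 - ⅑*422) + 189240) = 1/((83 + 0 - 422/9) + 189240) = 1/(325/9 + 189240) = 1/(1703485/9) = 9/1703485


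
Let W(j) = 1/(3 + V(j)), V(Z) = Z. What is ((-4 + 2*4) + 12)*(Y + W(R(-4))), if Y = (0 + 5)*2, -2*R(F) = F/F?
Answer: 832/5 ≈ 166.40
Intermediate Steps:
R(F) = -½ (R(F) = -F/(2*F) = -½*1 = -½)
W(j) = 1/(3 + j)
Y = 10 (Y = 5*2 = 10)
((-4 + 2*4) + 12)*(Y + W(R(-4))) = ((-4 + 2*4) + 12)*(10 + 1/(3 - ½)) = ((-4 + 8) + 12)*(10 + 1/(5/2)) = (4 + 12)*(10 + ⅖) = 16*(52/5) = 832/5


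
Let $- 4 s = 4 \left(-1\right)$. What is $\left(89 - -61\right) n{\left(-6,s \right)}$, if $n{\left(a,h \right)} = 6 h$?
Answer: $900$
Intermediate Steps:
$s = 1$ ($s = - \frac{4 \left(-1\right)}{4} = \left(- \frac{1}{4}\right) \left(-4\right) = 1$)
$\left(89 - -61\right) n{\left(-6,s \right)} = \left(89 - -61\right) 6 \cdot 1 = \left(89 + 61\right) 6 = 150 \cdot 6 = 900$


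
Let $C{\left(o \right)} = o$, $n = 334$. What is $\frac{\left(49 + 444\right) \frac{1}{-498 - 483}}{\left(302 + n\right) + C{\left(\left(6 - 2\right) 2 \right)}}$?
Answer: $- \frac{493}{631764} \approx -0.00078035$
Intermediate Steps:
$\frac{\left(49 + 444\right) \frac{1}{-498 - 483}}{\left(302 + n\right) + C{\left(\left(6 - 2\right) 2 \right)}} = \frac{\left(49 + 444\right) \frac{1}{-498 - 483}}{\left(302 + 334\right) + \left(6 - 2\right) 2} = \frac{493 \frac{1}{-981}}{636 + 4 \cdot 2} = \frac{493 \left(- \frac{1}{981}\right)}{636 + 8} = - \frac{493}{981 \cdot 644} = \left(- \frac{493}{981}\right) \frac{1}{644} = - \frac{493}{631764}$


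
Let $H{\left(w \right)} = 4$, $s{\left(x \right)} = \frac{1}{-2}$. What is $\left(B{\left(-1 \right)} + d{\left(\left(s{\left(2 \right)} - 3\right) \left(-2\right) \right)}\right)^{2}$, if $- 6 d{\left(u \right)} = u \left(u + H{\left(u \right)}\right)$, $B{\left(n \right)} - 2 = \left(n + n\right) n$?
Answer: $\frac{2809}{36} \approx 78.028$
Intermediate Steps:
$s{\left(x \right)} = - \frac{1}{2}$
$B{\left(n \right)} = 2 + 2 n^{2}$ ($B{\left(n \right)} = 2 + \left(n + n\right) n = 2 + 2 n n = 2 + 2 n^{2}$)
$d{\left(u \right)} = - \frac{u \left(4 + u\right)}{6}$ ($d{\left(u \right)} = - \frac{u \left(u + 4\right)}{6} = - \frac{u \left(4 + u\right)}{6}$)
$\left(B{\left(-1 \right)} + d{\left(\left(s{\left(2 \right)} - 3\right) \left(-2\right) \right)}\right)^{2} = \left(\left(2 + 2 \left(-1\right)^{2}\right) - \frac{\left(- \frac{1}{2} - 3\right) \left(-2\right) \left(4 + \left(- \frac{1}{2} - 3\right) \left(-2\right)\right)}{6}\right)^{2} = \left(\left(2 + 2 \cdot 1\right) - \frac{\left(- \frac{1}{2} - 3\right) \left(-2\right) \left(4 + \left(- \frac{1}{2} - 3\right) \left(-2\right)\right)}{6}\right)^{2} = \left(\left(2 + 2\right) - \frac{\left(- \frac{7}{2}\right) \left(-2\right) \left(4 - -7\right)}{6}\right)^{2} = \left(4 - \frac{7 \left(4 + 7\right)}{6}\right)^{2} = \left(4 - \frac{7}{6} \cdot 11\right)^{2} = \left(4 - \frac{77}{6}\right)^{2} = \left(- \frac{53}{6}\right)^{2} = \frac{2809}{36}$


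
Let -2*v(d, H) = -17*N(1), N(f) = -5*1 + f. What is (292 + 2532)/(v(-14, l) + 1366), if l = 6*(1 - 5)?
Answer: 706/333 ≈ 2.1201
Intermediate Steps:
N(f) = -5 + f
l = -24 (l = 6*(-4) = -24)
v(d, H) = -34 (v(d, H) = -(-17)*(-5 + 1)/2 = -(-17)*(-4)/2 = -½*68 = -34)
(292 + 2532)/(v(-14, l) + 1366) = (292 + 2532)/(-34 + 1366) = 2824/1332 = 2824*(1/1332) = 706/333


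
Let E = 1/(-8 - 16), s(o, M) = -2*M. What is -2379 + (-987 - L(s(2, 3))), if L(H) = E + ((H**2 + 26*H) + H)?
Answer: -77759/24 ≈ -3240.0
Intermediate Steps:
E = -1/24 (E = 1/(-24) = -1/24 ≈ -0.041667)
L(H) = -1/24 + H**2 + 27*H (L(H) = -1/24 + ((H**2 + 26*H) + H) = -1/24 + (H**2 + 27*H) = -1/24 + H**2 + 27*H)
-2379 + (-987 - L(s(2, 3))) = -2379 + (-987 - (-1/24 + (-2*3)**2 + 27*(-2*3))) = -2379 + (-987 - (-1/24 + (-6)**2 + 27*(-6))) = -2379 + (-987 - (-1/24 + 36 - 162)) = -2379 + (-987 - 1*(-3025/24)) = -2379 + (-987 + 3025/24) = -2379 - 20663/24 = -77759/24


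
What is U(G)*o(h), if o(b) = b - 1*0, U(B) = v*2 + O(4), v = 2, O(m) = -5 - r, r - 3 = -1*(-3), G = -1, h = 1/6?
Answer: -7/6 ≈ -1.1667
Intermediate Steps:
h = ⅙ ≈ 0.16667
r = 6 (r = 3 - 1*(-3) = 3 + 3 = 6)
O(m) = -11 (O(m) = -5 - 1*6 = -5 - 6 = -11)
U(B) = -7 (U(B) = 2*2 - 11 = 4 - 11 = -7)
o(b) = b (o(b) = b + 0 = b)
U(G)*o(h) = -7*⅙ = -7/6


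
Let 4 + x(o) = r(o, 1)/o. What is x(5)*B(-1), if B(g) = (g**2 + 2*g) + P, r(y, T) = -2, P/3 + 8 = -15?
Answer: 308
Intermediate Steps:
P = -69 (P = -24 + 3*(-15) = -24 - 45 = -69)
B(g) = -69 + g**2 + 2*g (B(g) = (g**2 + 2*g) - 69 = -69 + g**2 + 2*g)
x(o) = -4 - 2/o
x(5)*B(-1) = (-4 - 2/5)*(-69 + (-1)**2 + 2*(-1)) = (-4 - 2*1/5)*(-69 + 1 - 2) = (-4 - 2/5)*(-70) = -22/5*(-70) = 308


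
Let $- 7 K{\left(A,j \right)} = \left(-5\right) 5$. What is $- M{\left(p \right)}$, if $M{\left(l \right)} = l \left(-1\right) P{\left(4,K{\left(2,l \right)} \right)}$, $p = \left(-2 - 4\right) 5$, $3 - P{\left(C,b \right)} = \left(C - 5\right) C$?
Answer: $-210$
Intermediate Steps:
$K{\left(A,j \right)} = \frac{25}{7}$ ($K{\left(A,j \right)} = - \frac{\left(-5\right) 5}{7} = \left(- \frac{1}{7}\right) \left(-25\right) = \frac{25}{7}$)
$P{\left(C,b \right)} = 3 - C \left(-5 + C\right)$ ($P{\left(C,b \right)} = 3 - \left(C - 5\right) C = 3 - \left(-5 + C\right) C = 3 - C \left(-5 + C\right)$)
$p = -30$ ($p = \left(-6\right) 5 = -30$)
$M{\left(l \right)} = - 7 l$ ($M{\left(l \right)} = l \left(-1\right) \left(3 - 4^{2} + 5 \cdot 4\right) = - l \left(3 - 16 + 20\right) = - l 7 = - 7 l$)
$- M{\left(p \right)} = - \left(-7\right) \left(-30\right) = \left(-1\right) 210 = -210$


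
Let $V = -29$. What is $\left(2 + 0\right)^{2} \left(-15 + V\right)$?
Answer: $-176$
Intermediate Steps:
$\left(2 + 0\right)^{2} \left(-15 + V\right) = \left(2 + 0\right)^{2} \left(-15 - 29\right) = 2^{2} \left(-44\right) = 4 \left(-44\right) = -176$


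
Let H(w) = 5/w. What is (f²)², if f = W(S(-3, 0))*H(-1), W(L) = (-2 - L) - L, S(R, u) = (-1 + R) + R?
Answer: 12960000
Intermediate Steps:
S(R, u) = -1 + 2*R
W(L) = -2 - 2*L
f = -60 (f = (-2 - 2*(-1 + 2*(-3)))*(5/(-1)) = (-2 - 2*(-1 - 6))*(5*(-1)) = (-2 - 2*(-7))*(-5) = (-2 + 14)*(-5) = 12*(-5) = -60)
(f²)² = ((-60)²)² = 3600² = 12960000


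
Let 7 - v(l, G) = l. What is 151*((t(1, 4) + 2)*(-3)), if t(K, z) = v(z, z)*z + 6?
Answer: -9060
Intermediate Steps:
v(l, G) = 7 - l
t(K, z) = 6 + z*(7 - z) (t(K, z) = (7 - z)*z + 6 = z*(7 - z) + 6 = 6 + z*(7 - z))
151*((t(1, 4) + 2)*(-3)) = 151*(((6 - 1*4*(-7 + 4)) + 2)*(-3)) = 151*(((6 - 1*4*(-3)) + 2)*(-3)) = 151*(((6 + 12) + 2)*(-3)) = 151*((18 + 2)*(-3)) = 151*(20*(-3)) = 151*(-60) = -9060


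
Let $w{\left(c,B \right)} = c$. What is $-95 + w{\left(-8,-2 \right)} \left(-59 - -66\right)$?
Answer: $-151$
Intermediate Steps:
$-95 + w{\left(-8,-2 \right)} \left(-59 - -66\right) = -95 - 8 \left(-59 - -66\right) = -95 - 8 \left(-59 + 66\right) = -95 - 56 = -151$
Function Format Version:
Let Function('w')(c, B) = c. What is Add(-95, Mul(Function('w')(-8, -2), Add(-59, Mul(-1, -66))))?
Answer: -151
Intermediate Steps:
Add(-95, Mul(Function('w')(-8, -2), Add(-59, Mul(-1, -66)))) = Add(-95, Mul(-8, Add(-59, Mul(-1, -66)))) = Add(-95, Mul(-8, Add(-59, 66))) = Add(-95, Mul(-8, 7)) = Add(-95, -56) = -151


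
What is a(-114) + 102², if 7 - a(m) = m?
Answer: 10525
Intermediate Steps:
a(m) = 7 - m
a(-114) + 102² = (7 - 1*(-114)) + 102² = (7 + 114) + 10404 = 121 + 10404 = 10525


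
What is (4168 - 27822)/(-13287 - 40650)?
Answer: 23654/53937 ≈ 0.43855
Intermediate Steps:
(4168 - 27822)/(-13287 - 40650) = -23654/(-53937) = -23654*(-1/53937) = 23654/53937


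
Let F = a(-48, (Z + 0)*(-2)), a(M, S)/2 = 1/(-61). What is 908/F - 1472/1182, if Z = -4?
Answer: -16367890/591 ≈ -27695.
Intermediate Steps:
a(M, S) = -2/61 (a(M, S) = 2/(-61) = 2*(-1/61) = -2/61)
F = -2/61 ≈ -0.032787
908/F - 1472/1182 = 908/(-2/61) - 1472/1182 = 908*(-61/2) - 1472*1/1182 = -27694 - 736/591 = -16367890/591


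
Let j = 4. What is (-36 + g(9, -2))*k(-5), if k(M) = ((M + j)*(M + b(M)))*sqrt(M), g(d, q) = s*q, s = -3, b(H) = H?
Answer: -300*I*sqrt(5) ≈ -670.82*I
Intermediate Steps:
g(d, q) = -3*q
k(M) = 2*M**(3/2)*(4 + M) (k(M) = ((M + 4)*(M + M))*sqrt(M) = ((4 + M)*(2*M))*sqrt(M) = (2*M*(4 + M))*sqrt(M) = 2*M**(3/2)*(4 + M))
(-36 + g(9, -2))*k(-5) = (-36 - 3*(-2))*(2*(-5)**(3/2)*(4 - 5)) = (-36 + 6)*(2*(-5*I*sqrt(5))*(-1)) = -300*I*sqrt(5)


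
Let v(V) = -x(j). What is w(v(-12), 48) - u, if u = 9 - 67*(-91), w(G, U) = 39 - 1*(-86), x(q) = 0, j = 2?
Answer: -5981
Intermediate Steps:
v(V) = 0 (v(V) = -1*0 = 0)
w(G, U) = 125 (w(G, U) = 39 + 86 = 125)
u = 6106 (u = 9 + 6097 = 6106)
w(v(-12), 48) - u = 125 - 1*6106 = 125 - 6106 = -5981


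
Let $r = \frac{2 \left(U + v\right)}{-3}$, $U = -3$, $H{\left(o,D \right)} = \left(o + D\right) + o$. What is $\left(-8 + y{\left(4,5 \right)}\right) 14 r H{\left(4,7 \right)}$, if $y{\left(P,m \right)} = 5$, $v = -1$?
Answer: $-1680$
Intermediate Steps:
$H{\left(o,D \right)} = D + 2 o$ ($H{\left(o,D \right)} = \left(D + o\right) + o = D + 2 o$)
$r = \frac{8}{3}$ ($r = \frac{2 \left(-3 - 1\right)}{-3} = 2 \left(-4\right) \left(- \frac{1}{3}\right) = \left(-8\right) \left(- \frac{1}{3}\right) = \frac{8}{3} \approx 2.6667$)
$\left(-8 + y{\left(4,5 \right)}\right) 14 r H{\left(4,7 \right)} = \left(-8 + 5\right) 14 \cdot \frac{8}{3} \left(7 + 2 \cdot 4\right) = \left(-3\right) \frac{112}{3} \left(7 + 8\right) = \left(-112\right) 15 = -1680$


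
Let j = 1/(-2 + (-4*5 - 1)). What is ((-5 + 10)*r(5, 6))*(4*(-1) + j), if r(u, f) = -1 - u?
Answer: 2790/23 ≈ 121.30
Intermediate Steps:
j = -1/23 (j = 1/(-2 + (-20 - 1)) = 1/(-2 - 21) = 1/(-23) = -1/23 ≈ -0.043478)
((-5 + 10)*r(5, 6))*(4*(-1) + j) = ((-5 + 10)*(-1 - 1*5))*(4*(-1) - 1/23) = (5*(-1 - 5))*(-4 - 1/23) = (5*(-6))*(-93/23) = -30*(-93/23) = 2790/23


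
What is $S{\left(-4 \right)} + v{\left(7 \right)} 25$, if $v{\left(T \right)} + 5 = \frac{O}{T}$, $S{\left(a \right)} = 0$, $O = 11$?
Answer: $- \frac{600}{7} \approx -85.714$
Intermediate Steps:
$v{\left(T \right)} = -5 + \frac{11}{T}$
$S{\left(-4 \right)} + v{\left(7 \right)} 25 = 0 + \left(-5 + \frac{11}{7}\right) 25 = 0 - \frac{600}{7} = - \frac{600}{7}$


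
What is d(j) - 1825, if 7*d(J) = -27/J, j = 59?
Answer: -753752/413 ≈ -1825.1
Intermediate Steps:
d(J) = -27/(7*J) (d(J) = (-27/J)/7 = -27/(7*J))
d(j) - 1825 = -27/7/59 - 1825 = -27/7*1/59 - 1825 = -27/413 - 1825 = -753752/413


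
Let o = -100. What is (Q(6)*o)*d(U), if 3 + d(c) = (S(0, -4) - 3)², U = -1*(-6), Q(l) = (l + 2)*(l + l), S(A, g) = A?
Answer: -57600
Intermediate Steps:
Q(l) = 2*l*(2 + l) (Q(l) = (2 + l)*(2*l) = 2*l*(2 + l))
U = 6
d(c) = 6 (d(c) = -3 + (0 - 3)² = -3 + (-3)² = -3 + 9 = 6)
(Q(6)*o)*d(U) = ((2*6*(2 + 6))*(-100))*6 = ((2*6*8)*(-100))*6 = (96*(-100))*6 = -9600*6 = -57600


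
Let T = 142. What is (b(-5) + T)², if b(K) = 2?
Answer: 20736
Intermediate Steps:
(b(-5) + T)² = (2 + 142)² = 144² = 20736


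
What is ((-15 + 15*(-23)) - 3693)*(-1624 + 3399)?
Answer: -7194075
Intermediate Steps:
((-15 + 15*(-23)) - 3693)*(-1624 + 3399) = ((-15 - 345) - 3693)*1775 = (-360 - 3693)*1775 = -4053*1775 = -7194075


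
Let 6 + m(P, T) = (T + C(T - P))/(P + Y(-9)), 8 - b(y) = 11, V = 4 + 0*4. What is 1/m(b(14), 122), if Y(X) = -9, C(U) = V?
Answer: -2/33 ≈ -0.060606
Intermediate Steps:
V = 4 (V = 4 + 0 = 4)
C(U) = 4
b(y) = -3 (b(y) = 8 - 1*11 = 8 - 11 = -3)
m(P, T) = -6 + (4 + T)/(-9 + P) (m(P, T) = -6 + (T + 4)/(P - 9) = -6 + (4 + T)/(-9 + P))
1/m(b(14), 122) = 1/((58 + 122 - 6*(-3))/(-9 - 3)) = 1/((58 + 122 + 18)/(-12)) = 1/(-1/12*198) = 1/(-33/2) = -2/33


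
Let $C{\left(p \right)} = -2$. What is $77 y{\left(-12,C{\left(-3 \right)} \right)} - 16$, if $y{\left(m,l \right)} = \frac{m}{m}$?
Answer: $61$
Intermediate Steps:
$y{\left(m,l \right)} = 1$
$77 y{\left(-12,C{\left(-3 \right)} \right)} - 16 = 77 \cdot 1 - 16 = 77 - 16 = 61$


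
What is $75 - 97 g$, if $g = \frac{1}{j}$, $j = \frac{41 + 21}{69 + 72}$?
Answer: $- \frac{9027}{62} \approx -145.6$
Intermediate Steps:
$j = \frac{62}{141} \approx 0.43972$
$g = \frac{141}{62}$ ($g = \frac{1}{\frac{62}{141}} = \frac{141}{62} \approx 2.2742$)
$75 - 97 g = 75 - \frac{13677}{62} = - \frac{9027}{62}$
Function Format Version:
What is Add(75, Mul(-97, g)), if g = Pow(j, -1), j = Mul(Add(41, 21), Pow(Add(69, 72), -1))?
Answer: Rational(-9027, 62) ≈ -145.60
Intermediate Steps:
j = Rational(62, 141) (j = Mul(62, Pow(141, -1)) = Mul(62, Rational(1, 141)) = Rational(62, 141) ≈ 0.43972)
g = Rational(141, 62) (g = Pow(Rational(62, 141), -1) = Rational(141, 62) ≈ 2.2742)
Add(75, Mul(-97, g)) = Add(75, Mul(-97, Rational(141, 62))) = Add(75, Rational(-13677, 62)) = Rational(-9027, 62)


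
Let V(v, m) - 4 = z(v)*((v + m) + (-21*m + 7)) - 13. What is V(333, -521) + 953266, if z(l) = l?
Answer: 4536337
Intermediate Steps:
V(v, m) = -9 + v*(7 + v - 20*m) (V(v, m) = 4 + (v*((v + m) + (-21*m + 7)) - 13) = 4 + (v*((m + v) + (7 - 21*m)) - 13) = 4 + (v*(7 + v - 20*m) - 13) = 4 + (-13 + v*(7 + v - 20*m)) = -9 + v*(7 + v - 20*m))
V(333, -521) + 953266 = (-9 + 333² + 7*333 - 20*(-521)*333) + 953266 = (-9 + 110889 + 2331 + 3469860) + 953266 = 3583071 + 953266 = 4536337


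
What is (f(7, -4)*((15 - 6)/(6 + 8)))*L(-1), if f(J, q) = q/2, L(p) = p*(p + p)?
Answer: -18/7 ≈ -2.5714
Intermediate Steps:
L(p) = 2*p² (L(p) = p*(2*p) = 2*p²)
f(J, q) = q/2 (f(J, q) = q*(½) = q/2)
(f(7, -4)*((15 - 6)/(6 + 8)))*L(-1) = (((½)*(-4))*((15 - 6)/(6 + 8)))*(2*(-1)²) = (-18/14)*(2*1) = -18/14*2 = -2*9/14*2 = -9/7*2 = -18/7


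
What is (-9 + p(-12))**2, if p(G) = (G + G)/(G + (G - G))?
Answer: 49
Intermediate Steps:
p(G) = 2 (p(G) = (2*G)/(G + 0) = (2*G)/G = 2)
(-9 + p(-12))**2 = (-9 + 2)**2 = (-7)**2 = 49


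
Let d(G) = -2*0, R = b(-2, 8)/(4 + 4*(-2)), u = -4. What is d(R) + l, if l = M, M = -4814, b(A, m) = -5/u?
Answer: -4814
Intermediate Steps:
b(A, m) = 5/4 (b(A, m) = -5/(-4) = -5*(-¼) = 5/4)
R = -5/16 (R = 5/(4*(4 + 4*(-2))) = 5/(4*(4 - 8)) = (5/4)/(-4) = (5/4)*(-¼) = -5/16 ≈ -0.31250)
d(G) = 0
l = -4814
d(R) + l = 0 - 4814 = -4814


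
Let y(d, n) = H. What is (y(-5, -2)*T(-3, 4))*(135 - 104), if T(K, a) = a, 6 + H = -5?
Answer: -1364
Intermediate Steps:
H = -11 (H = -6 - 5 = -11)
y(d, n) = -11
(y(-5, -2)*T(-3, 4))*(135 - 104) = (-11*4)*(135 - 104) = -44*31 = -1364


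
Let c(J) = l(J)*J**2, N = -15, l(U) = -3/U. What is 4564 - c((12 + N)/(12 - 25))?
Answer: 59341/13 ≈ 4564.7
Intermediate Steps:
c(J) = -3*J (c(J) = (-3/J)*J**2 = -3*J)
4564 - c((12 + N)/(12 - 25)) = 4564 - (-3)*(12 - 15)/(12 - 25) = 4564 - (-3)*(-3/(-13)) = 4564 - (-3)*(-3*(-1/13)) = 4564 - (-3)*3/13 = 4564 - 1*(-9/13) = 4564 + 9/13 = 59341/13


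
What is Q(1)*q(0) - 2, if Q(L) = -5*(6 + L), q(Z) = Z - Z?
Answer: -2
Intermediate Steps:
q(Z) = 0
Q(L) = -30 - 5*L
Q(1)*q(0) - 2 = (-30 - 5*1)*0 - 2 = (-30 - 5)*0 - 2 = -35*0 - 2 = 0 - 2 = -2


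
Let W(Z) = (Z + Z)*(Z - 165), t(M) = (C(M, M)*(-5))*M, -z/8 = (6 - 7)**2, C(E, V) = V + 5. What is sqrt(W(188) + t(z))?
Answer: 4*sqrt(533) ≈ 92.347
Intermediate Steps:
C(E, V) = 5 + V
z = -8 (z = -8*(6 - 7)**2 = -8*(-1)**2 = -8*1 = -8)
t(M) = M*(-25 - 5*M) (t(M) = ((5 + M)*(-5))*M = (-25 - 5*M)*M = M*(-25 - 5*M))
W(Z) = 2*Z*(-165 + Z) (W(Z) = (2*Z)*(-165 + Z) = 2*Z*(-165 + Z))
sqrt(W(188) + t(z)) = sqrt(2*188*(-165 + 188) - 5*(-8)*(5 - 8)) = sqrt(2*188*23 - 5*(-8)*(-3)) = sqrt(8648 - 120) = sqrt(8528) = 4*sqrt(533)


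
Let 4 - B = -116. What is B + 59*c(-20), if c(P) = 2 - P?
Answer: 1418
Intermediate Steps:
B = 120 (B = 4 - 1*(-116) = 4 + 116 = 120)
B + 59*c(-20) = 120 + 59*(2 - 1*(-20)) = 120 + 59*(2 + 20) = 120 + 59*22 = 120 + 1298 = 1418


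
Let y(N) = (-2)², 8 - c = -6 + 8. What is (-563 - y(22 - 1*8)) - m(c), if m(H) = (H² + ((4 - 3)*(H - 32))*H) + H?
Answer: -453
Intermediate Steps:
c = 6 (c = 8 - (-6 + 8) = 8 - 1*2 = 8 - 2 = 6)
y(N) = 4
m(H) = H + H² + H*(-32 + H) (m(H) = (H² + (1*(-32 + H))*H) + H = (H² + (-32 + H)*H) + H = (H² + H*(-32 + H)) + H = H + H² + H*(-32 + H))
(-563 - y(22 - 1*8)) - m(c) = (-563 - 1*4) - 6*(-31 + 2*6) = (-563 - 4) - 6*(-31 + 12) = -567 - 6*(-19) = -567 - 1*(-114) = -567 + 114 = -453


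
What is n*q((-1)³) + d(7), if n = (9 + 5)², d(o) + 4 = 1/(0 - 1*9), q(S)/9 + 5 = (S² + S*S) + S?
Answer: -63541/9 ≈ -7060.1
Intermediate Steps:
q(S) = -45 + 9*S + 18*S² (q(S) = -45 + 9*((S² + S*S) + S) = -45 + 9*((S² + S²) + S) = -45 + 9*(2*S² + S) = -45 + 9*(S + 2*S²) = -45 + (9*S + 18*S²) = -45 + 9*S + 18*S²)
d(o) = -37/9 (d(o) = -4 + 1/(0 - 1*9) = -4 + 1/(0 - 9) = -4 + 1/(-9) = -4 - ⅑ = -37/9)
n = 196 (n = 14² = 196)
n*q((-1)³) + d(7) = 196*(-45 + 9*(-1)³ + 18*((-1)³)²) - 37/9 = 196*(-45 + 9*(-1) + 18*(-1)²) - 37/9 = 196*(-45 - 9 + 18*1) - 37/9 = 196*(-45 - 9 + 18) - 37/9 = 196*(-36) - 37/9 = -7056 - 37/9 = -63541/9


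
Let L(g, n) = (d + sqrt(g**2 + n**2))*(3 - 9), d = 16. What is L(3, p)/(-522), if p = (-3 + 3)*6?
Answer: 19/87 ≈ 0.21839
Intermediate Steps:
p = 0 (p = 0*6 = 0)
L(g, n) = -96 - 6*sqrt(g**2 + n**2) (L(g, n) = (16 + sqrt(g**2 + n**2))*(3 - 9) = (16 + sqrt(g**2 + n**2))*(-6) = -96 - 6*sqrt(g**2 + n**2))
L(3, p)/(-522) = (-96 - 6*sqrt(3**2 + 0**2))/(-522) = (-96 - 6*sqrt(9 + 0))*(-1/522) = (-96 - 6*sqrt(9))*(-1/522) = (-96 - 6*3)*(-1/522) = (-96 - 18)*(-1/522) = -114*(-1/522) = 19/87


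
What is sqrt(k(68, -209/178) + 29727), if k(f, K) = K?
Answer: sqrt(941833066)/178 ≈ 172.41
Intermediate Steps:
sqrt(k(68, -209/178) + 29727) = sqrt(-209/178 + 29727) = sqrt(5291197/178) = sqrt(941833066)/178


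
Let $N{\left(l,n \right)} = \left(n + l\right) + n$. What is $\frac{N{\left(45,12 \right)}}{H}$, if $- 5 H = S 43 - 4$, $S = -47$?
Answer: $\frac{23}{135} \approx 0.17037$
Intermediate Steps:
$N{\left(l,n \right)} = l + 2 n$ ($N{\left(l,n \right)} = \left(l + n\right) + n = l + 2 n$)
$H = 405$ ($H = - \frac{\left(-47\right) 43 - 4}{5} = - \frac{-2021 - 4}{5} = \left(- \frac{1}{5}\right) \left(-2025\right) = 405$)
$\frac{N{\left(45,12 \right)}}{H} = \frac{45 + 2 \cdot 12}{405} = \left(45 + 24\right) \frac{1}{405} = 69 \cdot \frac{1}{405} = \frac{23}{135}$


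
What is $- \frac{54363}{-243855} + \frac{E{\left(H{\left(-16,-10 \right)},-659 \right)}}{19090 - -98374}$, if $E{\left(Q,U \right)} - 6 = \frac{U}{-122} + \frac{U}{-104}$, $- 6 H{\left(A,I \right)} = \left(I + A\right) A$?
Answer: $\frac{13512764355871}{60572900506560} \approx 0.22308$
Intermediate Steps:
$H{\left(A,I \right)} = - \frac{A \left(A + I\right)}{6}$ ($H{\left(A,I \right)} = - \frac{\left(I + A\right) A}{6} = - \frac{\left(A + I\right) A}{6} = - \frac{A \left(A + I\right)}{6}$)
$E{\left(Q,U \right)} = 6 - \frac{113 U}{6344}$ ($E{\left(Q,U \right)} = 6 + \left(\frac{U}{-122} + \frac{U}{-104}\right) = 6 + \left(U \left(- \frac{1}{122}\right) + U \left(- \frac{1}{104}\right)\right) = 6 - \frac{113 U}{6344}$)
$- \frac{54363}{-243855} + \frac{E{\left(H{\left(-16,-10 \right)},-659 \right)}}{19090 - -98374} = - \frac{54363}{-243855} + \frac{6 - - \frac{74467}{6344}}{19090 - -98374} = \left(-54363\right) \left(- \frac{1}{243855}\right) + \frac{6 + \frac{74467}{6344}}{19090 + 98374} = \frac{18121}{81285} + \frac{112531}{6344 \cdot 117464} = \frac{18121}{81285} + \frac{112531}{6344} \cdot \frac{1}{117464} = \frac{18121}{81285} + \frac{112531}{745191616} = \frac{13512764355871}{60572900506560}$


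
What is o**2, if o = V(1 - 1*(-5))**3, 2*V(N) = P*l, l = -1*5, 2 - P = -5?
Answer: 1838265625/64 ≈ 2.8723e+7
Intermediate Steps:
P = 7 (P = 2 - 1*(-5) = 2 + 5 = 7)
l = -5
V(N) = -35/2 (V(N) = (7*(-5))/2 = (1/2)*(-35) = -35/2)
o = -42875/8 (o = (-35/2)**3 = -42875/8 ≈ -5359.4)
o**2 = (-42875/8)**2 = 1838265625/64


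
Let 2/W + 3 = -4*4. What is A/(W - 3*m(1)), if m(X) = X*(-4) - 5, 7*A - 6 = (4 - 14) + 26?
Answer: 418/3577 ≈ 0.11686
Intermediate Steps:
W = -2/19 (W = 2/(-3 - 4*4) = 2/(-3 - 16) = 2/(-19) = 2*(-1/19) = -2/19 ≈ -0.10526)
A = 22/7 (A = 6/7 + ((4 - 14) + 26)/7 = 6/7 + (-10 + 26)/7 = 6/7 + (⅐)*16 = 6/7 + 16/7 = 22/7 ≈ 3.1429)
m(X) = -5 - 4*X (m(X) = -4*X - 5 = -5 - 4*X)
A/(W - 3*m(1)) = 22/(7*(-2/19 - 3*(-5 - 4*1))) = 22/(7*(-2/19 - 3*(-5 - 4))) = 22/(7*(-2/19 - 3*(-9))) = 22/(7*(-2/19 + 27)) = 22/(7*(511/19)) = (22/7)*(19/511) = 418/3577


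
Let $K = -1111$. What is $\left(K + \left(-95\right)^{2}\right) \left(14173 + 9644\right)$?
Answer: $188487738$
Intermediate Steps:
$\left(K + \left(-95\right)^{2}\right) \left(14173 + 9644\right) = \left(-1111 + \left(-95\right)^{2}\right) \left(14173 + 9644\right) = \left(-1111 + 9025\right) 23817 = 7914 \cdot 23817 = 188487738$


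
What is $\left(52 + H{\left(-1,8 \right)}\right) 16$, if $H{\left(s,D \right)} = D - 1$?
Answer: $944$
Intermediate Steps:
$H{\left(s,D \right)} = -1 + D$ ($H{\left(s,D \right)} = D - 1 = -1 + D$)
$\left(52 + H{\left(-1,8 \right)}\right) 16 = \left(52 + \left(-1 + 8\right)\right) 16 = \left(52 + 7\right) 16 = 59 \cdot 16 = 944$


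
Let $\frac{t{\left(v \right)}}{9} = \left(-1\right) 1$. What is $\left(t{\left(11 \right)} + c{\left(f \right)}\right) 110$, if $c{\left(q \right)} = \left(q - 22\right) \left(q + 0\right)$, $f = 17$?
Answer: $-10340$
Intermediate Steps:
$t{\left(v \right)} = -9$ ($t{\left(v \right)} = 9 \left(\left(-1\right) 1\right) = 9 \left(-1\right) = -9$)
$c{\left(q \right)} = q \left(-22 + q\right)$ ($c{\left(q \right)} = \left(-22 + q\right) q = q \left(-22 + q\right)$)
$\left(t{\left(11 \right)} + c{\left(f \right)}\right) 110 = \left(-9 + 17 \left(-22 + 17\right)\right) 110 = \left(-9 + 17 \left(-5\right)\right) 110 = \left(-9 - 85\right) 110 = \left(-94\right) 110 = -10340$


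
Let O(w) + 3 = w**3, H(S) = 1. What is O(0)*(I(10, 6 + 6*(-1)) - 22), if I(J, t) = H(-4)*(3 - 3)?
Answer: 66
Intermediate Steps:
O(w) = -3 + w**3
I(J, t) = 0 (I(J, t) = 1*(3 - 3) = 1*0 = 0)
O(0)*(I(10, 6 + 6*(-1)) - 22) = (-3 + 0**3)*(0 - 22) = (-3 + 0)*(-22) = -3*(-22) = 66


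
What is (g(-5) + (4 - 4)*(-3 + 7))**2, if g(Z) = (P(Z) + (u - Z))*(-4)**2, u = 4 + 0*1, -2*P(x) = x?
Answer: 33856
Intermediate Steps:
P(x) = -x/2
u = 4 (u = 4 + 0 = 4)
g(Z) = 64 - 24*Z (g(Z) = (-Z/2 + (4 - Z))*(-4)**2 = (4 - 3*Z/2)*16 = 64 - 24*Z)
(g(-5) + (4 - 4)*(-3 + 7))**2 = ((64 - 24*(-5)) + (4 - 4)*(-3 + 7))**2 = ((64 + 120) + 0*4)**2 = (184 + 0)**2 = 184**2 = 33856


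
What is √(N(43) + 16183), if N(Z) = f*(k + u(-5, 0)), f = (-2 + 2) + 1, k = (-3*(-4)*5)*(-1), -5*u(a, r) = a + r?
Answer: 2*√4031 ≈ 126.98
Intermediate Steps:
u(a, r) = -a/5 - r/5 (u(a, r) = -(a + r)/5 = -a/5 - r/5)
k = -60 (k = (12*5)*(-1) = 60*(-1) = -60)
f = 1 (f = 0 + 1 = 1)
N(Z) = -59 (N(Z) = 1*(-60 + (-⅕*(-5) - ⅕*0)) = 1*(-60 + (1 + 0)) = 1*(-60 + 1) = 1*(-59) = -59)
√(N(43) + 16183) = √(-59 + 16183) = √16124 = 2*√4031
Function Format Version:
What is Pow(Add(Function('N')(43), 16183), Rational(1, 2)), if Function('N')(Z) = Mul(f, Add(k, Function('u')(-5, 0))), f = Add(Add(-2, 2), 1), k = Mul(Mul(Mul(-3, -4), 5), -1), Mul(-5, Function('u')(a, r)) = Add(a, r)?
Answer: Mul(2, Pow(4031, Rational(1, 2))) ≈ 126.98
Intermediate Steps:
Function('u')(a, r) = Add(Mul(Rational(-1, 5), a), Mul(Rational(-1, 5), r)) (Function('u')(a, r) = Mul(Rational(-1, 5), Add(a, r)) = Add(Mul(Rational(-1, 5), a), Mul(Rational(-1, 5), r)))
k = -60 (k = Mul(Mul(12, 5), -1) = Mul(60, -1) = -60)
f = 1 (f = Add(0, 1) = 1)
Function('N')(Z) = -59 (Function('N')(Z) = Mul(1, Add(-60, Add(Mul(Rational(-1, 5), -5), Mul(Rational(-1, 5), 0)))) = Mul(1, Add(-60, Add(1, 0))) = Mul(1, Add(-60, 1)) = Mul(1, -59) = -59)
Pow(Add(Function('N')(43), 16183), Rational(1, 2)) = Pow(Add(-59, 16183), Rational(1, 2)) = Pow(16124, Rational(1, 2)) = Mul(2, Pow(4031, Rational(1, 2)))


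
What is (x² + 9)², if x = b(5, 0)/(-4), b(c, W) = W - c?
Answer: 28561/256 ≈ 111.57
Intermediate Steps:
x = 5/4 (x = (0 - 1*5)/(-4) = (0 - 5)*(-¼) = -5*(-¼) = 5/4 ≈ 1.2500)
(x² + 9)² = ((5/4)² + 9)² = (25/16 + 9)² = (169/16)² = 28561/256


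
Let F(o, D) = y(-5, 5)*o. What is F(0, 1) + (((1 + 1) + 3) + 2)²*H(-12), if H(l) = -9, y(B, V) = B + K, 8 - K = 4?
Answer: -441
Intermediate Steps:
K = 4 (K = 8 - 1*4 = 8 - 4 = 4)
y(B, V) = 4 + B (y(B, V) = B + 4 = 4 + B)
F(o, D) = -o (F(o, D) = (4 - 5)*o = -o)
F(0, 1) + (((1 + 1) + 3) + 2)²*H(-12) = -1*0 + (((1 + 1) + 3) + 2)²*(-9) = 0 + ((2 + 3) + 2)²*(-9) = 0 + (5 + 2)²*(-9) = 0 + 7²*(-9) = 0 + 49*(-9) = 0 - 441 = -441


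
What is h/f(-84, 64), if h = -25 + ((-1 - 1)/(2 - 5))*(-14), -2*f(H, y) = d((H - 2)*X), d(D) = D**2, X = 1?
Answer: 103/11094 ≈ 0.0092843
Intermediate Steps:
f(H, y) = -(-2 + H)**2/2 (f(H, y) = -(H - 2)**2/2 = -(-2 + H)**2/2)
h = -103/3 (h = -25 - 2/(-3)*(-14) = -25 - 2*(-1/3)*(-14) = -25 + (2/3)*(-14) = -25 - 28/3 = -103/3 ≈ -34.333)
h/f(-84, 64) = -103*(-2/(-2 - 84)**2)/3 = -103/(3*((-1/2*(-86)**2))) = -103/(3*((-1/2*7396))) = -103/3/(-3698) = -103/3*(-1/3698) = 103/11094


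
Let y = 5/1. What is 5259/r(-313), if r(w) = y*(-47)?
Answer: -5259/235 ≈ -22.379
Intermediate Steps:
y = 5 (y = 5*1 = 5)
r(w) = -235 (r(w) = 5*(-47) = -235)
5259/r(-313) = 5259/(-235) = 5259*(-1/235) = -5259/235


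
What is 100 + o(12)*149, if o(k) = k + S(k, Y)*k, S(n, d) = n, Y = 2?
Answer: 23344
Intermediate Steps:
o(k) = k + k**2 (o(k) = k + k*k = k + k**2)
100 + o(12)*149 = 100 + (12*(1 + 12))*149 = 100 + (12*13)*149 = 100 + 156*149 = 100 + 23244 = 23344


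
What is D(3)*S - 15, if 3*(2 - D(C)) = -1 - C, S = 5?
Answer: 5/3 ≈ 1.6667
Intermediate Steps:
D(C) = 7/3 + C/3 (D(C) = 2 - (-1 - C)/3 = 2 + (⅓ + C/3) = 7/3 + C/3)
D(3)*S - 15 = (7/3 + (⅓)*3)*5 - 15 = (7/3 + 1)*5 - 15 = (10/3)*5 - 15 = 50/3 - 15 = 5/3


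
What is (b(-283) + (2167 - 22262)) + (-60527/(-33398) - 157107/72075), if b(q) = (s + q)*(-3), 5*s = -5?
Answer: -15440626937537/802386950 ≈ -19243.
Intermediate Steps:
s = -1 (s = (1/5)*(-5) = -1)
b(q) = 3 - 3*q (b(q) = (-1 + q)*(-3) = 3 - 3*q)
(b(-283) + (2167 - 22262)) + (-60527/(-33398) - 157107/72075) = ((3 - 3*(-283)) + (2167 - 22262)) + (-60527/(-33398) - 157107/72075) = ((3 + 849) - 20095) + (-60527*(-1/33398) - 157107*1/72075) = (852 - 20095) + (60527/33398 - 52369/24025) = -19243 - 294858687/802386950 = -15440626937537/802386950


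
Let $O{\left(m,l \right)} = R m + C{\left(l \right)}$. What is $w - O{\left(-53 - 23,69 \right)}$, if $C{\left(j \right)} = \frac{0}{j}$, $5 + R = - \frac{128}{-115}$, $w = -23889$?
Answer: $- \frac{2781207}{115} \approx -24184.0$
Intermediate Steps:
$R = - \frac{447}{115}$ ($R = -5 - \frac{128}{-115} = -5 - - \frac{128}{115} = -5 + \frac{128}{115} = - \frac{447}{115} \approx -3.887$)
$C{\left(j \right)} = 0$
$O{\left(m,l \right)} = - \frac{447 m}{115}$ ($O{\left(m,l \right)} = - \frac{447 m}{115} + 0 = - \frac{447 m}{115}$)
$w - O{\left(-53 - 23,69 \right)} = -23889 - - \frac{447 \left(-53 - 23\right)}{115} = -23889 - \left(- \frac{447}{115}\right) \left(-76\right) = -23889 - \frac{33972}{115} = - \frac{2781207}{115}$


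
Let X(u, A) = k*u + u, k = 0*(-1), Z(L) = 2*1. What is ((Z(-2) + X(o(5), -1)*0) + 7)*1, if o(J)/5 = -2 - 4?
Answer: 9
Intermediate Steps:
Z(L) = 2
k = 0
o(J) = -30 (o(J) = 5*(-2 - 4) = 5*(-6) = -30)
X(u, A) = u (X(u, A) = 0*u + u = 0 + u = u)
((Z(-2) + X(o(5), -1)*0) + 7)*1 = ((2 - 30*0) + 7)*1 = ((2 + 0) + 7)*1 = (2 + 7)*1 = 9*1 = 9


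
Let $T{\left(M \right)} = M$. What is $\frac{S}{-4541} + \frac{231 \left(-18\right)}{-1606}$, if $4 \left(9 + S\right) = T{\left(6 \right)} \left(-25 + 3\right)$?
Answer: $\frac{861315}{331493} \approx 2.5983$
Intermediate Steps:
$S = -42$ ($S = -9 + \frac{6 \left(-25 + 3\right)}{4} = -9 + \frac{6 \left(-22\right)}{4} = -9 + \frac{1}{4} \left(-132\right) = -9 - 33 = -42$)
$\frac{S}{-4541} + \frac{231 \left(-18\right)}{-1606} = - \frac{42}{-4541} + \frac{231 \left(-18\right)}{-1606} = \left(-42\right) \left(- \frac{1}{4541}\right) - - \frac{189}{73} = \frac{42}{4541} + \frac{189}{73} = \frac{861315}{331493}$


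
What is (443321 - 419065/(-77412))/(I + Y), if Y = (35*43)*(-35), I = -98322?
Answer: -34318784317/11688979764 ≈ -2.9360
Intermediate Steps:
Y = -52675 (Y = 1505*(-35) = -52675)
(443321 - 419065/(-77412))/(I + Y) = (443321 - 419065/(-77412))/(-98322 - 52675) = (443321 - 419065*(-1/77412))/(-150997) = (443321 + 419065/77412)*(-1/150997) = (34318784317/77412)*(-1/150997) = -34318784317/11688979764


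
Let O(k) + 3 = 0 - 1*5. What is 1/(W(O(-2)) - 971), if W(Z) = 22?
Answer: -1/949 ≈ -0.0010537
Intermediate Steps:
O(k) = -8 (O(k) = -3 + (0 - 1*5) = -3 + (0 - 5) = -3 - 5 = -8)
1/(W(O(-2)) - 971) = 1/(22 - 971) = 1/(-949) = -1/949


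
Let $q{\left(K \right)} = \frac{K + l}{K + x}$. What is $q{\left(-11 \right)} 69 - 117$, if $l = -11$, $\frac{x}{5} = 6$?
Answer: $- \frac{3741}{19} \approx -196.89$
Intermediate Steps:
$x = 30$ ($x = 5 \cdot 6 = 30$)
$q{\left(K \right)} = \frac{-11 + K}{30 + K}$ ($q{\left(K \right)} = \frac{K - 11}{K + 30} = \frac{-11 + K}{30 + K}$)
$q{\left(-11 \right)} 69 - 117 = \frac{-11 - 11}{30 - 11} \cdot 69 - 117 = \frac{1}{19} \left(-22\right) 69 - 117 = \left(- \frac{22}{19}\right) 69 - 117 = - \frac{1518}{19} - 117 = - \frac{3741}{19}$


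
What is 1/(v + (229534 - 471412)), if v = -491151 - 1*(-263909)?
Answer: -1/469120 ≈ -2.1317e-6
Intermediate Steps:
v = -227242 (v = -491151 + 263909 = -227242)
1/(v + (229534 - 471412)) = 1/(-227242 + (229534 - 471412)) = 1/(-227242 - 241878) = 1/(-469120) = -1/469120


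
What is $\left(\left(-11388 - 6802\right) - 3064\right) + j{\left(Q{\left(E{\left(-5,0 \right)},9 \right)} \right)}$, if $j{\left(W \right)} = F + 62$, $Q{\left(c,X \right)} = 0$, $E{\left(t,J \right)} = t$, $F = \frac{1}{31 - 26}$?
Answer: $- \frac{105959}{5} \approx -21192.0$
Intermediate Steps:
$F = \frac{1}{5} \approx 0.2$
$j{\left(W \right)} = \frac{311}{5}$ ($j{\left(W \right)} = \frac{1}{5} + 62 = \frac{311}{5}$)
$\left(\left(-11388 - 6802\right) - 3064\right) + j{\left(Q{\left(E{\left(-5,0 \right)},9 \right)} \right)} = \left(\left(-11388 - 6802\right) - 3064\right) + \frac{311}{5} = \left(-18190 - 3064\right) + \frac{311}{5} = -21254 + \frac{311}{5} = - \frac{105959}{5}$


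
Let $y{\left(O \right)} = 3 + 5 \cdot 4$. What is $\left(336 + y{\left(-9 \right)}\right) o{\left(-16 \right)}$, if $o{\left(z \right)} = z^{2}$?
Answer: $91904$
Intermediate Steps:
$y{\left(O \right)} = 23$ ($y{\left(O \right)} = 3 + 20 = 23$)
$\left(336 + y{\left(-9 \right)}\right) o{\left(-16 \right)} = \left(336 + 23\right) \left(-16\right)^{2} = 359 \cdot 256 = 91904$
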